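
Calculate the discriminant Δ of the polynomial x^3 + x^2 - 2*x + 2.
Δ = -152

For x^3 + a x^2 + b x + c the discriminant is Δ = 18 a b c - 4 a^3 c + a^2 b^2 - 4 b^3 - 27 c^2.
Plug a = 1, b = -2, c = 2:
  18*(1)*(-2)*(2) - 4*(1)^3*(2) + (1)^2*(-2)^2 - 4*(-2)^3 - 27*(2)^2
  = -72 + (-8) + 4 + (32) + (-108)
  = -152.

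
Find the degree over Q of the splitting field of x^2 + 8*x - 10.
[K:Q] = 2

The discriminant of x^2 + (8)*x + (-10) is b^2 - 4c = 64 - (-40) = 104. Since 104 is not a perfect square in Q, the polynomial is irreducible over Q. Its two roots generate a degree-2 extension, so [K:Q] = 2.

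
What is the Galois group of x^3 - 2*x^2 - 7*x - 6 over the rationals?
Gal(K/Q) = S_3 (symmetric group of order 6)

Compute the discriminant of x^3 + (-2)*x^2 + (-7)*x + (-6): Δ = -1108. Since Δ is not a rational square, the Galois group is not contained in A_3; it must be the full S_3 (irreducibility of the cubic rules out anything smaller).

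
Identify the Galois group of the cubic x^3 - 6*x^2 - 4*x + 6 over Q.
Gal(K/Q) = S_3 (symmetric group of order 6)

Compute the discriminant of x^3 + (-6)*x^2 + (-4)*x + (6): Δ = 7636. Since Δ is not a rational square, the Galois group is not contained in A_3; it must be the full S_3 (irreducibility of the cubic rules out anything smaller).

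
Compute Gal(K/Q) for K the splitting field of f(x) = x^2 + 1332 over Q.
Gal(K/Q) = Z/2Z (cyclic of order 2)

x^2 + 1332 is irreducible over Q since -1332 is not a rational square. The splitting field Q(sqrt(-1332)) has degree 2 over Q, and its unique nontrivial automorphism is sqrt(-1332) ↦ -sqrt(-1332). Hence Gal(Q(sqrt(-1332))/Q) = Z/2Z.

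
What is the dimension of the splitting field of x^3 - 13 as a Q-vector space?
[K:Q] = 6

x^3 - 13 has one real root r = 13^(1/3) and two complex roots r*zeta_3, r*zeta_3^2 where zeta_3 = e^(2*pi*i/3). The splitting field is Q(r, zeta_3). [Q(r):Q] = 3 and [Q(zeta_3):Q] = 2 with gcd = 1, so [Q(r, zeta_3):Q] = 3 * 2 = 6.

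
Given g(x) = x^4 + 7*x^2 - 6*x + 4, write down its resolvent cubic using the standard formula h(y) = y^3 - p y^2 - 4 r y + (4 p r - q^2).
h(y) = y^3 - 7*y^2 - 16*y + 76

Identify coefficients: p = 7, q = -6, r = 4.
Plug into h(y) = y^3 - p y^2 - 4 r y + (4 p r - q^2):
  h(y) = y^3 - (7) y^2 - 4*(4) y + (4*(7)*(4) - (-6)^2)
       = y^3 + (-7) y^2 + (-16) y + (76).
Simplifying: h(y) = y^3 - 7*y^2 - 16*y + 76.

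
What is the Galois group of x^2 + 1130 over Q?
Gal(K/Q) = Z/2Z (cyclic of order 2)

x^2 + 1130 is irreducible over Q since -1130 is not a rational square. The splitting field Q(sqrt(-1130)) has degree 2 over Q, and its unique nontrivial automorphism is sqrt(-1130) ↦ -sqrt(-1130). Hence Gal(Q(sqrt(-1130))/Q) = Z/2Z.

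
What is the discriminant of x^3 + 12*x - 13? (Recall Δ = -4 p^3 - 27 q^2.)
Δ = -11475

For a depressed cubic x^3 + p x + q the discriminant is Δ = -4 p^3 - 27 q^2 = -4*(12)^3 - 27*(-13)^2 = -6912 - 4563 = -11475.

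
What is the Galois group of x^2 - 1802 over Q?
Gal(K/Q) = Z/2Z (cyclic of order 2)

x^2 - 1802 is irreducible over Q since 1802 is not a rational square. The splitting field Q(sqrt(1802)) has degree 2 over Q, and its unique nontrivial automorphism is sqrt(1802) ↦ -sqrt(1802). Hence Gal(Q(sqrt(1802))/Q) = Z/2Z.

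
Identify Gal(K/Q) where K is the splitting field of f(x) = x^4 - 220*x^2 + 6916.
Gal(K/Q) = V_4 (Klein four-group, Z/2Z × Z/2Z)

f factors as (x^2 - 38)(x^2 - 182), so the splitting field is K = Q(sqrt(38), sqrt(182)). The elements 38, 182, 6916 are all non-squares in Q, so sqrt(38) and sqrt(182) generate independent quadratic extensions. Thus [K:Q] = 4 and Gal(K/Q) is generated by the two order-2 automorphisms sqrt(38) ↦ -sqrt(38) and sqrt(182) ↦ -sqrt(182), giving V_4.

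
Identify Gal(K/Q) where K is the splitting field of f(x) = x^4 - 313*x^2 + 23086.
Gal(K/Q) = V_4 (Klein four-group, Z/2Z × Z/2Z)

f factors as (x^2 - 194)(x^2 - 119), so the splitting field is K = Q(sqrt(194), sqrt(119)). The elements 194, 119, 23086 are all non-squares in Q, so sqrt(194) and sqrt(119) generate independent quadratic extensions. Thus [K:Q] = 4 and Gal(K/Q) is generated by the two order-2 automorphisms sqrt(194) ↦ -sqrt(194) and sqrt(119) ↦ -sqrt(119), giving V_4.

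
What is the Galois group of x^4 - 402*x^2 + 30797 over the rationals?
Gal(K/Q) = V_4 (Klein four-group, Z/2Z × Z/2Z)

f factors as (x^2 - 103)(x^2 - 299), so the splitting field is K = Q(sqrt(103), sqrt(299)). The elements 103, 299, 30797 are all non-squares in Q, so sqrt(103) and sqrt(299) generate independent quadratic extensions. Thus [K:Q] = 4 and Gal(K/Q) is generated by the two order-2 automorphisms sqrt(103) ↦ -sqrt(103) and sqrt(299) ↦ -sqrt(299), giving V_4.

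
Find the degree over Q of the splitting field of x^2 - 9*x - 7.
[K:Q] = 2

The discriminant of x^2 + (-9)*x + (-7) is b^2 - 4c = 81 - (-28) = 109. Since 109 is not a perfect square in Q, the polynomial is irreducible over Q. Its two roots generate a degree-2 extension, so [K:Q] = 2.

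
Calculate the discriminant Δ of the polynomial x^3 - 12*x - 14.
Δ = 1620

For a depressed cubic x^3 + p x + q the discriminant is Δ = -4 p^3 - 27 q^2 = -4*(-12)^3 - 27*(-14)^2 = 6912 - 5292 = 1620.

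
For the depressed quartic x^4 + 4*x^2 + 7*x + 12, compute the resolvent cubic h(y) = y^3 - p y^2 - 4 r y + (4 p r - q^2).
h(y) = y^3 - 4*y^2 - 48*y + 143

Identify coefficients: p = 4, q = 7, r = 12.
Plug into h(y) = y^3 - p y^2 - 4 r y + (4 p r - q^2):
  h(y) = y^3 - (4) y^2 - 4*(12) y + (4*(4)*(12) - (7)^2)
       = y^3 + (-4) y^2 + (-48) y + (143).
Simplifying: h(y) = y^3 - 4*y^2 - 48*y + 143.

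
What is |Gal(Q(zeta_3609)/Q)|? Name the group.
|Gal(Q(zeta_3609)/Q)| = phi(3609) = 2400; group ≅ (Z/3609Z)^* ≅ Z/6Z × Z/400Z

The n-th cyclotomic polynomial Φ_3609(x) is the minimal polynomial of zeta_3609 over Q and has degree phi(3609) = 2400. So Q(zeta_3609) is a degree-2400 Galois extension with Galois group (Z/3609Z)^*. By CRT, (Z/3609Z)^* ≅ (Z/9Z)^* × (Z/401Z)^*. Each prime-power unit group is (Z/9Z)^* ≅ Z/6Z; (Z/401Z)^* ≅ Z/400Z. Hence Gal(Q(zeta_3609)/Q) ≅ Z/6Z × Z/400Z.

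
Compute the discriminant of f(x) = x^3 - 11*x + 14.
Δ = 32

For a depressed cubic x^3 + p x + q the discriminant is Δ = -4 p^3 - 27 q^2 = -4*(-11)^3 - 27*(14)^2 = 5324 - 5292 = 32.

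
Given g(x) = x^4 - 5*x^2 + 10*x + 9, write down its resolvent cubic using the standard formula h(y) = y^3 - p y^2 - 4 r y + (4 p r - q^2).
h(y) = y^3 + 5*y^2 - 36*y - 280

Identify coefficients: p = -5, q = 10, r = 9.
Plug into h(y) = y^3 - p y^2 - 4 r y + (4 p r - q^2):
  h(y) = y^3 - (-5) y^2 - 4*(9) y + (4*(-5)*(9) - (10)^2)
       = y^3 + (5) y^2 + (-36) y + (-280).
Simplifying: h(y) = y^3 + 5*y^2 - 36*y - 280.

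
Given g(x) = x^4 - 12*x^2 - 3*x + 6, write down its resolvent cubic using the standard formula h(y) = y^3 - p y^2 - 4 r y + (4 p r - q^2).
h(y) = y^3 + 12*y^2 - 24*y - 297

Identify coefficients: p = -12, q = -3, r = 6.
Plug into h(y) = y^3 - p y^2 - 4 r y + (4 p r - q^2):
  h(y) = y^3 - (-12) y^2 - 4*(6) y + (4*(-12)*(6) - (-3)^2)
       = y^3 + (12) y^2 + (-24) y + (-297).
Simplifying: h(y) = y^3 + 12*y^2 - 24*y - 297.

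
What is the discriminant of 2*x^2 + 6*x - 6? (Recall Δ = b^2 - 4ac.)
Δ = 84

For a quadratic a x^2 + b x + c the discriminant is Δ = b^2 - 4ac = (6)^2 - 4*(2)*(-6) = 36 - (-48) = 84.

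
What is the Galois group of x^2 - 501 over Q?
Gal(K/Q) = Z/2Z (cyclic of order 2)

x^2 - 501 is irreducible over Q since 501 is not a rational square. The splitting field Q(sqrt(501)) has degree 2 over Q, and its unique nontrivial automorphism is sqrt(501) ↦ -sqrt(501). Hence Gal(Q(sqrt(501))/Q) = Z/2Z.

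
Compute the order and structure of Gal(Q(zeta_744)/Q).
|Gal(Q(zeta_744)/Q)| = phi(744) = 240; group ≅ (Z/744Z)^* ≅ Z/2Z × Z/2Z × Z/2Z × Z/30Z

The n-th cyclotomic polynomial Φ_744(x) is the minimal polynomial of zeta_744 over Q and has degree phi(744) = 240. So Q(zeta_744) is a degree-240 Galois extension with Galois group (Z/744Z)^*. By CRT, (Z/744Z)^* ≅ (Z/8Z)^* × (Z/3Z)^* × (Z/31Z)^*. Each prime-power unit group is (Z/8Z)^* ≅ Z/2Z × Z/2Z; (Z/3Z)^* ≅ Z/2Z; (Z/31Z)^* ≅ Z/30Z. Hence Gal(Q(zeta_744)/Q) ≅ Z/2Z × Z/2Z × Z/2Z × Z/30Z.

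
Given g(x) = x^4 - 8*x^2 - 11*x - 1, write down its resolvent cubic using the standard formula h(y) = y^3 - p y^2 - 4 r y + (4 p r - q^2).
h(y) = y^3 + 8*y^2 + 4*y - 89

Identify coefficients: p = -8, q = -11, r = -1.
Plug into h(y) = y^3 - p y^2 - 4 r y + (4 p r - q^2):
  h(y) = y^3 - (-8) y^2 - 4*(-1) y + (4*(-8)*(-1) - (-11)^2)
       = y^3 + (8) y^2 + (4) y + (-89).
Simplifying: h(y) = y^3 + 8*y^2 + 4*y - 89.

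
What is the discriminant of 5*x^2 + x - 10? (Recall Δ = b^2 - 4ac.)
Δ = 201

For a quadratic a x^2 + b x + c the discriminant is Δ = b^2 - 4ac = (1)^2 - 4*(5)*(-10) = 1 - (-200) = 201.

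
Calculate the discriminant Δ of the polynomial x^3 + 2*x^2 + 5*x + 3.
Δ = -199

For x^3 + a x^2 + b x + c the discriminant is Δ = 18 a b c - 4 a^3 c + a^2 b^2 - 4 b^3 - 27 c^2.
Plug a = 2, b = 5, c = 3:
  18*(2)*(5)*(3) - 4*(2)^3*(3) + (2)^2*(5)^2 - 4*(5)^3 - 27*(3)^2
  = 540 + (-96) + 100 + (-500) + (-243)
  = -199.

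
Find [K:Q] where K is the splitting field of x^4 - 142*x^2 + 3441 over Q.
[K:Q] = 4

f factors as (x^2 - 31)(x^2 - 111); the splitting field is K = Q(sqrt(31), sqrt(111)). Since 31, 111, and 3441 are all non-squares in Q, the three subfields Q(sqrt(31)), Q(sqrt(111)), Q(sqrt(3441)) are distinct degree-2 extensions, so [K:Q] = 4 (Klein four Galois group).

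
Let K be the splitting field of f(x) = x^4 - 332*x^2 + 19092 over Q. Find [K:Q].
[K:Q] = 4

f factors as (x^2 - 258)(x^2 - 74); the splitting field is K = Q(sqrt(258), sqrt(74)). Since 258, 74, and 19092 are all non-squares in Q, the three subfields Q(sqrt(258)), Q(sqrt(74)), Q(sqrt(19092)) are distinct degree-2 extensions, so [K:Q] = 4 (Klein four Galois group).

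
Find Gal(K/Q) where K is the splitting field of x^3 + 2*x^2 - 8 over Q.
Gal(K/Q) = S_3 (symmetric group of order 6)

Compute the discriminant of x^3 + (2)*x^2 + (0)*x + (-8): Δ = -1472. Since Δ is not a rational square, the Galois group is not contained in A_3; it must be the full S_3 (irreducibility of the cubic rules out anything smaller).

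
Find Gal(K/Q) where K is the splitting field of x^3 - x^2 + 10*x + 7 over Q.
Gal(K/Q) = S_3 (symmetric group of order 6)

Compute the discriminant of x^3 + (-1)*x^2 + (10)*x + (7): Δ = -6455. Since Δ is not a rational square, the Galois group is not contained in A_3; it must be the full S_3 (irreducibility of the cubic rules out anything smaller).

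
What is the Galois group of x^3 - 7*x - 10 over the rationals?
Gal(K/Q) = S_3 (symmetric group of order 6)

Compute the discriminant of x^3 + (0)*x^2 + (-7)*x + (-10): Δ = -1328. Since Δ is not a rational square, the Galois group is not contained in A_3; it must be the full S_3 (irreducibility of the cubic rules out anything smaller).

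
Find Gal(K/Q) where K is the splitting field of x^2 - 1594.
Gal(K/Q) = Z/2Z (cyclic of order 2)

x^2 - 1594 is irreducible over Q since 1594 is not a rational square. The splitting field Q(sqrt(1594)) has degree 2 over Q, and its unique nontrivial automorphism is sqrt(1594) ↦ -sqrt(1594). Hence Gal(Q(sqrt(1594))/Q) = Z/2Z.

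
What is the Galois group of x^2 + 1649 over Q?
Gal(K/Q) = Z/2Z (cyclic of order 2)

x^2 + 1649 is irreducible over Q since -1649 is not a rational square. The splitting field Q(sqrt(-1649)) has degree 2 over Q, and its unique nontrivial automorphism is sqrt(-1649) ↦ -sqrt(-1649). Hence Gal(Q(sqrt(-1649))/Q) = Z/2Z.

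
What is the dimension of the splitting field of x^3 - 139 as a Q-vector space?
[K:Q] = 6

x^3 - 139 has one real root r = 139^(1/3) and two complex roots r*zeta_3, r*zeta_3^2 where zeta_3 = e^(2*pi*i/3). The splitting field is Q(r, zeta_3). [Q(r):Q] = 3 and [Q(zeta_3):Q] = 2 with gcd = 1, so [Q(r, zeta_3):Q] = 3 * 2 = 6.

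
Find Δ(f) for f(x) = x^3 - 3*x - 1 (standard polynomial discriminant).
Δ = 81

For a depressed cubic x^3 + p x + q the discriminant is Δ = -4 p^3 - 27 q^2 = -4*(-3)^3 - 27*(-1)^2 = 108 - 27 = 81.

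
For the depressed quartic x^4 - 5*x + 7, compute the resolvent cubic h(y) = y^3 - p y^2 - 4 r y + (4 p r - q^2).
h(y) = y^3 - 28*y - 25

Identify coefficients: p = 0, q = -5, r = 7.
Plug into h(y) = y^3 - p y^2 - 4 r y + (4 p r - q^2):
  h(y) = y^3 - (0) y^2 - 4*(7) y + (4*(0)*(7) - (-5)^2)
       = y^3 + (0) y^2 + (-28) y + (-25).
Simplifying: h(y) = y^3 - 28*y - 25.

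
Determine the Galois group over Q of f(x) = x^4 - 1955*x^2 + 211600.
Gal(K/Q) = Z/2Z (cyclic of order 2)

f factors as (x^2 - 1840)(x^2 - 115), so the splitting field is K = Q(sqrt(1840), sqrt(115)). The squarefree part of 1840 is 115 and the squarefree part of 115 is also 115, so sqrt(1840) and sqrt(115) are both rational multiples of sqrt(115). Hence Q(sqrt(1840)) = Q(sqrt(115)) = Q(sqrt(115)), and the splitting field collapses to a single degree-2 extension with Galois group Z/2Z.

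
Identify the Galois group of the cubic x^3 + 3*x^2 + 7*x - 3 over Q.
Gal(K/Q) = S_3 (symmetric group of order 6)

Compute the discriminant of x^3 + (3)*x^2 + (7)*x + (-3): Δ = -1984. Since Δ is not a rational square, the Galois group is not contained in A_3; it must be the full S_3 (irreducibility of the cubic rules out anything smaller).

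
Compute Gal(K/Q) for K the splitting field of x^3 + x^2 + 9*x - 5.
Gal(K/Q) = S_3 (symmetric group of order 6)

Compute the discriminant of x^3 + (1)*x^2 + (9)*x + (-5): Δ = -4300. Since Δ is not a rational square, the Galois group is not contained in A_3; it must be the full S_3 (irreducibility of the cubic rules out anything smaller).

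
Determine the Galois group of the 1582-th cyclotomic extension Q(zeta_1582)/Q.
|Gal(Q(zeta_1582)/Q)| = phi(1582) = 672; group ≅ (Z/1582Z)^* ≅ Z/6Z × Z/112Z

The n-th cyclotomic polynomial Φ_1582(x) is the minimal polynomial of zeta_1582 over Q and has degree phi(1582) = 672. So Q(zeta_1582) is a degree-672 Galois extension with Galois group (Z/1582Z)^*. By CRT, (Z/1582Z)^* ≅ (Z/2Z)^* × (Z/7Z)^* × (Z/113Z)^*. Each prime-power unit group is (Z/2Z)^* ≅ trivial group (order 1); (Z/7Z)^* ≅ Z/6Z; (Z/113Z)^* ≅ Z/112Z. Hence Gal(Q(zeta_1582)/Q) ≅ Z/6Z × Z/112Z.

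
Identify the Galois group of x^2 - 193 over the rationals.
Gal(K/Q) = Z/2Z (cyclic of order 2)

x^2 - 193 is irreducible over Q since 193 is not a rational square. The splitting field Q(sqrt(193)) has degree 2 over Q, and its unique nontrivial automorphism is sqrt(193) ↦ -sqrt(193). Hence Gal(Q(sqrt(193))/Q) = Z/2Z.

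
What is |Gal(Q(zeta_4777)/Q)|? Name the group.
|Gal(Q(zeta_4777)/Q)| = phi(4777) = 4480; group ≅ (Z/4777Z)^* ≅ Z/16Z × Z/280Z

The n-th cyclotomic polynomial Φ_4777(x) is the minimal polynomial of zeta_4777 over Q and has degree phi(4777) = 4480. So Q(zeta_4777) is a degree-4480 Galois extension with Galois group (Z/4777Z)^*. By CRT, (Z/4777Z)^* ≅ (Z/17Z)^* × (Z/281Z)^*. Each prime-power unit group is (Z/17Z)^* ≅ Z/16Z; (Z/281Z)^* ≅ Z/280Z. Hence Gal(Q(zeta_4777)/Q) ≅ Z/16Z × Z/280Z.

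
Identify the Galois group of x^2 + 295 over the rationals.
Gal(K/Q) = Z/2Z (cyclic of order 2)

x^2 + 295 is irreducible over Q since -295 is not a rational square. The splitting field Q(sqrt(-295)) has degree 2 over Q, and its unique nontrivial automorphism is sqrt(-295) ↦ -sqrt(-295). Hence Gal(Q(sqrt(-295))/Q) = Z/2Z.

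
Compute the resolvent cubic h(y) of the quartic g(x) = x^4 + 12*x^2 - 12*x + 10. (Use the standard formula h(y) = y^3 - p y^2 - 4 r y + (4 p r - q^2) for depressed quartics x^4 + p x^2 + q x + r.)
h(y) = y^3 - 12*y^2 - 40*y + 336

Identify coefficients: p = 12, q = -12, r = 10.
Plug into h(y) = y^3 - p y^2 - 4 r y + (4 p r - q^2):
  h(y) = y^3 - (12) y^2 - 4*(10) y + (4*(12)*(10) - (-12)^2)
       = y^3 + (-12) y^2 + (-40) y + (336).
Simplifying: h(y) = y^3 - 12*y^2 - 40*y + 336.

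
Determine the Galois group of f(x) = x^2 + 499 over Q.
Gal(K/Q) = Z/2Z (cyclic of order 2)

x^2 + 499 is irreducible over Q since -499 is not a rational square. The splitting field Q(sqrt(-499)) has degree 2 over Q, and its unique nontrivial automorphism is sqrt(-499) ↦ -sqrt(-499). Hence Gal(Q(sqrt(-499))/Q) = Z/2Z.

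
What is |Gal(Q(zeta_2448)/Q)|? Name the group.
|Gal(Q(zeta_2448)/Q)| = phi(2448) = 768; group ≅ (Z/2448Z)^* ≅ Z/2Z × Z/4Z × Z/6Z × Z/16Z

The n-th cyclotomic polynomial Φ_2448(x) is the minimal polynomial of zeta_2448 over Q and has degree phi(2448) = 768. So Q(zeta_2448) is a degree-768 Galois extension with Galois group (Z/2448Z)^*. By CRT, (Z/2448Z)^* ≅ (Z/16Z)^* × (Z/9Z)^* × (Z/17Z)^*. Each prime-power unit group is (Z/16Z)^* ≅ Z/2Z × Z/4Z; (Z/9Z)^* ≅ Z/6Z; (Z/17Z)^* ≅ Z/16Z. Hence Gal(Q(zeta_2448)/Q) ≅ Z/2Z × Z/4Z × Z/6Z × Z/16Z.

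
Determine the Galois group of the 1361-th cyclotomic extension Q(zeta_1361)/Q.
|Gal(Q(zeta_1361)/Q)| = phi(1361) = 1360; group ≅ (Z/1361Z)^* ≅ Z/1360Z

The n-th cyclotomic polynomial Φ_1361(x) is the minimal polynomial of zeta_1361 over Q and has degree phi(1361) = 1360. So Q(zeta_1361) is a degree-1360 Galois extension with Galois group (Z/1361Z)^*. (Z/1361Z)^* is cyclic since 1361 is an odd prime power (or 4). Hence Gal(Q(zeta_1361)/Q) ≅ Z/1360Z.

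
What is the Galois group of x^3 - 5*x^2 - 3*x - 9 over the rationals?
Gal(K/Q) = S_3 (symmetric group of order 6)

Compute the discriminant of x^3 + (-5)*x^2 + (-3)*x + (-9): Δ = -8784. Since Δ is not a rational square, the Galois group is not contained in A_3; it must be the full S_3 (irreducibility of the cubic rules out anything smaller).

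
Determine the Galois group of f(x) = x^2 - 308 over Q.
Gal(K/Q) = Z/2Z (cyclic of order 2)

x^2 - 308 is irreducible over Q since 308 is not a rational square. The splitting field Q(sqrt(308)) has degree 2 over Q, and its unique nontrivial automorphism is sqrt(308) ↦ -sqrt(308). Hence Gal(Q(sqrt(308))/Q) = Z/2Z.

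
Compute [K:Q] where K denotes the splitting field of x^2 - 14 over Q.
[K:Q] = 2

The discriminant of x^2 + (0)*x + (-14) is b^2 - 4c = 0 - (-56) = 56. Since 56 is not a perfect square in Q, the polynomial is irreducible over Q. Its two roots generate a degree-2 extension, so [K:Q] = 2.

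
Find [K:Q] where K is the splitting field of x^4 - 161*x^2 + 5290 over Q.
[K:Q] = 4

f factors as (x^2 - 46)(x^2 - 115); the splitting field is K = Q(sqrt(46), sqrt(115)). Since 46, 115, and 5290 are all non-squares in Q, the three subfields Q(sqrt(46)), Q(sqrt(115)), Q(sqrt(5290)) are distinct degree-2 extensions, so [K:Q] = 4 (Klein four Galois group).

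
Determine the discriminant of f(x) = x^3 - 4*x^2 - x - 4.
Δ = -1724

For x^3 + a x^2 + b x + c the discriminant is Δ = 18 a b c - 4 a^3 c + a^2 b^2 - 4 b^3 - 27 c^2.
Plug a = -4, b = -1, c = -4:
  18*(-4)*(-1)*(-4) - 4*(-4)^3*(-4) + (-4)^2*(-1)^2 - 4*(-1)^3 - 27*(-4)^2
  = -288 + (-1024) + 16 + (4) + (-432)
  = -1724.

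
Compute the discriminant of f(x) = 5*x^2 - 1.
Δ = 20

For a quadratic a x^2 + b x + c the discriminant is Δ = b^2 - 4ac = (0)^2 - 4*(5)*(-1) = 0 - (-20) = 20.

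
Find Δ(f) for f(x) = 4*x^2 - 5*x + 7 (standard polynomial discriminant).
Δ = -87

For a quadratic a x^2 + b x + c the discriminant is Δ = b^2 - 4ac = (-5)^2 - 4*(4)*(7) = 25 - (112) = -87.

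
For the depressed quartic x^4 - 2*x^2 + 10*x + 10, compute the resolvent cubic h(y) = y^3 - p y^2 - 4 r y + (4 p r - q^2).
h(y) = y^3 + 2*y^2 - 40*y - 180

Identify coefficients: p = -2, q = 10, r = 10.
Plug into h(y) = y^3 - p y^2 - 4 r y + (4 p r - q^2):
  h(y) = y^3 - (-2) y^2 - 4*(10) y + (4*(-2)*(10) - (10)^2)
       = y^3 + (2) y^2 + (-40) y + (-180).
Simplifying: h(y) = y^3 + 2*y^2 - 40*y - 180.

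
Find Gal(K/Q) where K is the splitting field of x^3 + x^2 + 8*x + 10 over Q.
Gal(K/Q) = S_3 (symmetric group of order 6)

Compute the discriminant of x^3 + (1)*x^2 + (8)*x + (10): Δ = -3284. Since Δ is not a rational square, the Galois group is not contained in A_3; it must be the full S_3 (irreducibility of the cubic rules out anything smaller).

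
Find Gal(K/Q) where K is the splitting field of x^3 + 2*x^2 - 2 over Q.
Gal(K/Q) = S_3 (symmetric group of order 6)

Compute the discriminant of x^3 + (2)*x^2 + (0)*x + (-2): Δ = -44. Since Δ is not a rational square, the Galois group is not contained in A_3; it must be the full S_3 (irreducibility of the cubic rules out anything smaller).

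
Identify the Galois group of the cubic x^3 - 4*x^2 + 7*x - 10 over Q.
Gal(K/Q) = S_3 (symmetric group of order 6)

Compute the discriminant of x^3 + (-4)*x^2 + (7)*x + (-10): Δ = -808. Since Δ is not a rational square, the Galois group is not contained in A_3; it must be the full S_3 (irreducibility of the cubic rules out anything smaller).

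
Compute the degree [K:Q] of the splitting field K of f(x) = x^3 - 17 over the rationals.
[K:Q] = 6

x^3 - 17 has one real root r = 17^(1/3) and two complex roots r*zeta_3, r*zeta_3^2 where zeta_3 = e^(2*pi*i/3). The splitting field is Q(r, zeta_3). [Q(r):Q] = 3 and [Q(zeta_3):Q] = 2 with gcd = 1, so [Q(r, zeta_3):Q] = 3 * 2 = 6.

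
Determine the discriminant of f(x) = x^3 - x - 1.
Δ = -23

For a depressed cubic x^3 + p x + q the discriminant is Δ = -4 p^3 - 27 q^2 = -4*(-1)^3 - 27*(-1)^2 = 4 - 27 = -23.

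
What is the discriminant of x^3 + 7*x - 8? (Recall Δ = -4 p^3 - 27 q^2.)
Δ = -3100

For a depressed cubic x^3 + p x + q the discriminant is Δ = -4 p^3 - 27 q^2 = -4*(7)^3 - 27*(-8)^2 = -1372 - 1728 = -3100.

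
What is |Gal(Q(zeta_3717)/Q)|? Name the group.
|Gal(Q(zeta_3717)/Q)| = phi(3717) = 2088; group ≅ (Z/3717Z)^* ≅ Z/6Z × Z/6Z × Z/58Z

The n-th cyclotomic polynomial Φ_3717(x) is the minimal polynomial of zeta_3717 over Q and has degree phi(3717) = 2088. So Q(zeta_3717) is a degree-2088 Galois extension with Galois group (Z/3717Z)^*. By CRT, (Z/3717Z)^* ≅ (Z/9Z)^* × (Z/7Z)^* × (Z/59Z)^*. Each prime-power unit group is (Z/9Z)^* ≅ Z/6Z; (Z/7Z)^* ≅ Z/6Z; (Z/59Z)^* ≅ Z/58Z. Hence Gal(Q(zeta_3717)/Q) ≅ Z/6Z × Z/6Z × Z/58Z.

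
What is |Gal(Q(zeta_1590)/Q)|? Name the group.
|Gal(Q(zeta_1590)/Q)| = phi(1590) = 416; group ≅ (Z/1590Z)^* ≅ Z/2Z × Z/4Z × Z/52Z

The n-th cyclotomic polynomial Φ_1590(x) is the minimal polynomial of zeta_1590 over Q and has degree phi(1590) = 416. So Q(zeta_1590) is a degree-416 Galois extension with Galois group (Z/1590Z)^*. By CRT, (Z/1590Z)^* ≅ (Z/2Z)^* × (Z/3Z)^* × (Z/5Z)^* × (Z/53Z)^*. Each prime-power unit group is (Z/2Z)^* ≅ trivial group (order 1); (Z/3Z)^* ≅ Z/2Z; (Z/5Z)^* ≅ Z/4Z; (Z/53Z)^* ≅ Z/52Z. Hence Gal(Q(zeta_1590)/Q) ≅ Z/2Z × Z/4Z × Z/52Z.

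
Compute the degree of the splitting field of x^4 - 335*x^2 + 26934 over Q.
[K:Q] = 4

f factors as (x^2 - 134)(x^2 - 201); the splitting field is K = Q(sqrt(134), sqrt(201)). Since 134, 201, and 26934 are all non-squares in Q, the three subfields Q(sqrt(134)), Q(sqrt(201)), Q(sqrt(26934)) are distinct degree-2 extensions, so [K:Q] = 4 (Klein four Galois group).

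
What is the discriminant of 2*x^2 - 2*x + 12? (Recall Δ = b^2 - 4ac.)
Δ = -92

For a quadratic a x^2 + b x + c the discriminant is Δ = b^2 - 4ac = (-2)^2 - 4*(2)*(12) = 4 - (96) = -92.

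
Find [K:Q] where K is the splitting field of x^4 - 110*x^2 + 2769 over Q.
[K:Q] = 4

f factors as (x^2 - 71)(x^2 - 39); the splitting field is K = Q(sqrt(71), sqrt(39)). Since 71, 39, and 2769 are all non-squares in Q, the three subfields Q(sqrt(71)), Q(sqrt(39)), Q(sqrt(2769)) are distinct degree-2 extensions, so [K:Q] = 4 (Klein four Galois group).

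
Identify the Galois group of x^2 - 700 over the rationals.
Gal(K/Q) = Z/2Z (cyclic of order 2)

x^2 - 700 is irreducible over Q since 700 is not a rational square. The splitting field Q(sqrt(700)) has degree 2 over Q, and its unique nontrivial automorphism is sqrt(700) ↦ -sqrt(700). Hence Gal(Q(sqrt(700))/Q) = Z/2Z.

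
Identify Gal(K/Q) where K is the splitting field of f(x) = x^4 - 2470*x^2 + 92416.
Gal(K/Q) = Z/2Z (cyclic of order 2)

f factors as (x^2 - 2432)(x^2 - 38), so the splitting field is K = Q(sqrt(2432), sqrt(38)). The squarefree part of 2432 is 38 and the squarefree part of 38 is also 38, so sqrt(2432) and sqrt(38) are both rational multiples of sqrt(38). Hence Q(sqrt(2432)) = Q(sqrt(38)) = Q(sqrt(38)), and the splitting field collapses to a single degree-2 extension with Galois group Z/2Z.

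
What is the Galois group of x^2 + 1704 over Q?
Gal(K/Q) = Z/2Z (cyclic of order 2)

x^2 + 1704 is irreducible over Q since -1704 is not a rational square. The splitting field Q(sqrt(-1704)) has degree 2 over Q, and its unique nontrivial automorphism is sqrt(-1704) ↦ -sqrt(-1704). Hence Gal(Q(sqrt(-1704))/Q) = Z/2Z.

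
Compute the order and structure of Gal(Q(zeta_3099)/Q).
|Gal(Q(zeta_3099)/Q)| = phi(3099) = 2064; group ≅ (Z/3099Z)^* ≅ Z/2Z × Z/1032Z

The n-th cyclotomic polynomial Φ_3099(x) is the minimal polynomial of zeta_3099 over Q and has degree phi(3099) = 2064. So Q(zeta_3099) is a degree-2064 Galois extension with Galois group (Z/3099Z)^*. By CRT, (Z/3099Z)^* ≅ (Z/3Z)^* × (Z/1033Z)^*. Each prime-power unit group is (Z/3Z)^* ≅ Z/2Z; (Z/1033Z)^* ≅ Z/1032Z. Hence Gal(Q(zeta_3099)/Q) ≅ Z/2Z × Z/1032Z.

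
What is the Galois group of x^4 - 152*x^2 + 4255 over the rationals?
Gal(K/Q) = V_4 (Klein four-group, Z/2Z × Z/2Z)

f factors as (x^2 - 115)(x^2 - 37), so the splitting field is K = Q(sqrt(115), sqrt(37)). The elements 115, 37, 4255 are all non-squares in Q, so sqrt(115) and sqrt(37) generate independent quadratic extensions. Thus [K:Q] = 4 and Gal(K/Q) is generated by the two order-2 automorphisms sqrt(115) ↦ -sqrt(115) and sqrt(37) ↦ -sqrt(37), giving V_4.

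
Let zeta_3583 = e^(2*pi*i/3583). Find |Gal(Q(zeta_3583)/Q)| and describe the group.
|Gal(Q(zeta_3583)/Q)| = phi(3583) = 3582; group ≅ (Z/3583Z)^* ≅ Z/3582Z

The n-th cyclotomic polynomial Φ_3583(x) is the minimal polynomial of zeta_3583 over Q and has degree phi(3583) = 3582. So Q(zeta_3583) is a degree-3582 Galois extension with Galois group (Z/3583Z)^*. (Z/3583Z)^* is cyclic since 3583 is an odd prime power (or 4). Hence Gal(Q(zeta_3583)/Q) ≅ Z/3582Z.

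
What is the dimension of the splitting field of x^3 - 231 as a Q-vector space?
[K:Q] = 6

x^3 - 231 has one real root r = 231^(1/3) and two complex roots r*zeta_3, r*zeta_3^2 where zeta_3 = e^(2*pi*i/3). The splitting field is Q(r, zeta_3). [Q(r):Q] = 3 and [Q(zeta_3):Q] = 2 with gcd = 1, so [Q(r, zeta_3):Q] = 3 * 2 = 6.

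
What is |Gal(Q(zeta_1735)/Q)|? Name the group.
|Gal(Q(zeta_1735)/Q)| = phi(1735) = 1384; group ≅ (Z/1735Z)^* ≅ Z/4Z × Z/346Z

The n-th cyclotomic polynomial Φ_1735(x) is the minimal polynomial of zeta_1735 over Q and has degree phi(1735) = 1384. So Q(zeta_1735) is a degree-1384 Galois extension with Galois group (Z/1735Z)^*. By CRT, (Z/1735Z)^* ≅ (Z/5Z)^* × (Z/347Z)^*. Each prime-power unit group is (Z/5Z)^* ≅ Z/4Z; (Z/347Z)^* ≅ Z/346Z. Hence Gal(Q(zeta_1735)/Q) ≅ Z/4Z × Z/346Z.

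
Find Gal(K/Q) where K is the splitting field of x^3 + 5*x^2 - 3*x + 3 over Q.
Gal(K/Q) = S_3 (symmetric group of order 6)

Compute the discriminant of x^3 + (5)*x^2 + (-3)*x + (3): Δ = -2220. Since Δ is not a rational square, the Galois group is not contained in A_3; it must be the full S_3 (irreducibility of the cubic rules out anything smaller).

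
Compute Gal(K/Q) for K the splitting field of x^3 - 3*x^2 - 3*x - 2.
Gal(K/Q) = S_3 (symmetric group of order 6)

Compute the discriminant of x^3 + (-3)*x^2 + (-3)*x + (-2): Δ = -459. Since Δ is not a rational square, the Galois group is not contained in A_3; it must be the full S_3 (irreducibility of the cubic rules out anything smaller).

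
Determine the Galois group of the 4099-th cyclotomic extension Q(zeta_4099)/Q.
|Gal(Q(zeta_4099)/Q)| = phi(4099) = 4098; group ≅ (Z/4099Z)^* ≅ Z/4098Z

The n-th cyclotomic polynomial Φ_4099(x) is the minimal polynomial of zeta_4099 over Q and has degree phi(4099) = 4098. So Q(zeta_4099) is a degree-4098 Galois extension with Galois group (Z/4099Z)^*. (Z/4099Z)^* is cyclic since 4099 is an odd prime power (or 4). Hence Gal(Q(zeta_4099)/Q) ≅ Z/4098Z.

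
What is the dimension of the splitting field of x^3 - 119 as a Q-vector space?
[K:Q] = 6

x^3 - 119 has one real root r = 119^(1/3) and two complex roots r*zeta_3, r*zeta_3^2 where zeta_3 = e^(2*pi*i/3). The splitting field is Q(r, zeta_3). [Q(r):Q] = 3 and [Q(zeta_3):Q] = 2 with gcd = 1, so [Q(r, zeta_3):Q] = 3 * 2 = 6.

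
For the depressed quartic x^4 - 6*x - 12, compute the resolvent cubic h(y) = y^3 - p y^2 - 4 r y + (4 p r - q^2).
h(y) = y^3 + 48*y - 36

Identify coefficients: p = 0, q = -6, r = -12.
Plug into h(y) = y^3 - p y^2 - 4 r y + (4 p r - q^2):
  h(y) = y^3 - (0) y^2 - 4*(-12) y + (4*(0)*(-12) - (-6)^2)
       = y^3 + (0) y^2 + (48) y + (-36).
Simplifying: h(y) = y^3 + 48*y - 36.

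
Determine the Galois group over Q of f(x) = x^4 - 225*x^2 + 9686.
Gal(K/Q) = V_4 (Klein four-group, Z/2Z × Z/2Z)

f factors as (x^2 - 58)(x^2 - 167), so the splitting field is K = Q(sqrt(58), sqrt(167)). The elements 58, 167, 9686 are all non-squares in Q, so sqrt(58) and sqrt(167) generate independent quadratic extensions. Thus [K:Q] = 4 and Gal(K/Q) is generated by the two order-2 automorphisms sqrt(58) ↦ -sqrt(58) and sqrt(167) ↦ -sqrt(167), giving V_4.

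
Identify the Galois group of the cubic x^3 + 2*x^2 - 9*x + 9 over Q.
Gal(K/Q) = S_3 (symmetric group of order 6)

Compute the discriminant of x^3 + (2)*x^2 + (-9)*x + (9): Δ = -2151. Since Δ is not a rational square, the Galois group is not contained in A_3; it must be the full S_3 (irreducibility of the cubic rules out anything smaller).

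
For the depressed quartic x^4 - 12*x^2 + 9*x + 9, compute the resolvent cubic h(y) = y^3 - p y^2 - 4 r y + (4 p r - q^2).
h(y) = y^3 + 12*y^2 - 36*y - 513

Identify coefficients: p = -12, q = 9, r = 9.
Plug into h(y) = y^3 - p y^2 - 4 r y + (4 p r - q^2):
  h(y) = y^3 - (-12) y^2 - 4*(9) y + (4*(-12)*(9) - (9)^2)
       = y^3 + (12) y^2 + (-36) y + (-513).
Simplifying: h(y) = y^3 + 12*y^2 - 36*y - 513.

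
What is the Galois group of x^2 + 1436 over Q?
Gal(K/Q) = Z/2Z (cyclic of order 2)

x^2 + 1436 is irreducible over Q since -1436 is not a rational square. The splitting field Q(sqrt(-1436)) has degree 2 over Q, and its unique nontrivial automorphism is sqrt(-1436) ↦ -sqrt(-1436). Hence Gal(Q(sqrt(-1436))/Q) = Z/2Z.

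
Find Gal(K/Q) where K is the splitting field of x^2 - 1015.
Gal(K/Q) = Z/2Z (cyclic of order 2)

x^2 - 1015 is irreducible over Q since 1015 is not a rational square. The splitting field Q(sqrt(1015)) has degree 2 over Q, and its unique nontrivial automorphism is sqrt(1015) ↦ -sqrt(1015). Hence Gal(Q(sqrt(1015))/Q) = Z/2Z.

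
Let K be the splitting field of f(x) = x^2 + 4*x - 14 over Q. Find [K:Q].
[K:Q] = 2

The discriminant of x^2 + (4)*x + (-14) is b^2 - 4c = 16 - (-56) = 72. Since 72 is not a perfect square in Q, the polynomial is irreducible over Q. Its two roots generate a degree-2 extension, so [K:Q] = 2.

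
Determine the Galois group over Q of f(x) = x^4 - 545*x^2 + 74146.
Gal(K/Q) = V_4 (Klein four-group, Z/2Z × Z/2Z)

f factors as (x^2 - 283)(x^2 - 262), so the splitting field is K = Q(sqrt(283), sqrt(262)). The elements 283, 262, 74146 are all non-squares in Q, so sqrt(283) and sqrt(262) generate independent quadratic extensions. Thus [K:Q] = 4 and Gal(K/Q) is generated by the two order-2 automorphisms sqrt(283) ↦ -sqrt(283) and sqrt(262) ↦ -sqrt(262), giving V_4.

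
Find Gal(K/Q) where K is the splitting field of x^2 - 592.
Gal(K/Q) = Z/2Z (cyclic of order 2)

x^2 - 592 is irreducible over Q since 592 is not a rational square. The splitting field Q(sqrt(592)) has degree 2 over Q, and its unique nontrivial automorphism is sqrt(592) ↦ -sqrt(592). Hence Gal(Q(sqrt(592))/Q) = Z/2Z.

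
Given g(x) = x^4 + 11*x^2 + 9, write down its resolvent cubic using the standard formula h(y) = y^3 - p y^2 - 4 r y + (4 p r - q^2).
h(y) = y^3 - 11*y^2 - 36*y + 396

Identify coefficients: p = 11, q = 0, r = 9.
Plug into h(y) = y^3 - p y^2 - 4 r y + (4 p r - q^2):
  h(y) = y^3 - (11) y^2 - 4*(9) y + (4*(11)*(9) - (0)^2)
       = y^3 + (-11) y^2 + (-36) y + (396).
Simplifying: h(y) = y^3 - 11*y^2 - 36*y + 396.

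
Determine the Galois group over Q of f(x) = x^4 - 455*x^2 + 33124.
Gal(K/Q) = Z/2Z (cyclic of order 2)

f factors as (x^2 - 91)(x^2 - 364), so the splitting field is K = Q(sqrt(91), sqrt(364)). The squarefree part of 91 is 91 and the squarefree part of 364 is also 91, so sqrt(91) and sqrt(364) are both rational multiples of sqrt(91). Hence Q(sqrt(91)) = Q(sqrt(364)) = Q(sqrt(91)), and the splitting field collapses to a single degree-2 extension with Galois group Z/2Z.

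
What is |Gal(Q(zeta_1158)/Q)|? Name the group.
|Gal(Q(zeta_1158)/Q)| = phi(1158) = 384; group ≅ (Z/1158Z)^* ≅ Z/2Z × Z/192Z

The n-th cyclotomic polynomial Φ_1158(x) is the minimal polynomial of zeta_1158 over Q and has degree phi(1158) = 384. So Q(zeta_1158) is a degree-384 Galois extension with Galois group (Z/1158Z)^*. By CRT, (Z/1158Z)^* ≅ (Z/2Z)^* × (Z/3Z)^* × (Z/193Z)^*. Each prime-power unit group is (Z/2Z)^* ≅ trivial group (order 1); (Z/3Z)^* ≅ Z/2Z; (Z/193Z)^* ≅ Z/192Z. Hence Gal(Q(zeta_1158)/Q) ≅ Z/2Z × Z/192Z.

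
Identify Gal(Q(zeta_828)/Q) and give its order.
|Gal(Q(zeta_828)/Q)| = phi(828) = 264; group ≅ (Z/828Z)^* ≅ Z/2Z × Z/6Z × Z/22Z

The n-th cyclotomic polynomial Φ_828(x) is the minimal polynomial of zeta_828 over Q and has degree phi(828) = 264. So Q(zeta_828) is a degree-264 Galois extension with Galois group (Z/828Z)^*. By CRT, (Z/828Z)^* ≅ (Z/4Z)^* × (Z/9Z)^* × (Z/23Z)^*. Each prime-power unit group is (Z/4Z)^* ≅ Z/2Z; (Z/9Z)^* ≅ Z/6Z; (Z/23Z)^* ≅ Z/22Z. Hence Gal(Q(zeta_828)/Q) ≅ Z/2Z × Z/6Z × Z/22Z.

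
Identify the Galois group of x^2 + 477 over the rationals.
Gal(K/Q) = Z/2Z (cyclic of order 2)

x^2 + 477 is irreducible over Q since -477 is not a rational square. The splitting field Q(sqrt(-477)) has degree 2 over Q, and its unique nontrivial automorphism is sqrt(-477) ↦ -sqrt(-477). Hence Gal(Q(sqrt(-477))/Q) = Z/2Z.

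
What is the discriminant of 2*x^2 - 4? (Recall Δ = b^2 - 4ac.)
Δ = 32

For a quadratic a x^2 + b x + c the discriminant is Δ = b^2 - 4ac = (0)^2 - 4*(2)*(-4) = 0 - (-32) = 32.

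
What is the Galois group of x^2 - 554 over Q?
Gal(K/Q) = Z/2Z (cyclic of order 2)

x^2 - 554 is irreducible over Q since 554 is not a rational square. The splitting field Q(sqrt(554)) has degree 2 over Q, and its unique nontrivial automorphism is sqrt(554) ↦ -sqrt(554). Hence Gal(Q(sqrt(554))/Q) = Z/2Z.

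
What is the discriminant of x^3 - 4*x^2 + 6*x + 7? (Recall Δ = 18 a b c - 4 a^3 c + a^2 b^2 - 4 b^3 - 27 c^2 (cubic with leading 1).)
Δ = -2843

For x^3 + a x^2 + b x + c the discriminant is Δ = 18 a b c - 4 a^3 c + a^2 b^2 - 4 b^3 - 27 c^2.
Plug a = -4, b = 6, c = 7:
  18*(-4)*(6)*(7) - 4*(-4)^3*(7) + (-4)^2*(6)^2 - 4*(6)^3 - 27*(7)^2
  = -3024 + (1792) + 576 + (-864) + (-1323)
  = -2843.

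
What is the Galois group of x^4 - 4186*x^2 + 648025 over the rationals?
Gal(K/Q) = Z/2Z (cyclic of order 2)

f factors as (x^2 - 161)(x^2 - 4025), so the splitting field is K = Q(sqrt(161), sqrt(4025)). The squarefree part of 161 is 161 and the squarefree part of 4025 is also 161, so sqrt(161) and sqrt(4025) are both rational multiples of sqrt(161). Hence Q(sqrt(161)) = Q(sqrt(4025)) = Q(sqrt(161)), and the splitting field collapses to a single degree-2 extension with Galois group Z/2Z.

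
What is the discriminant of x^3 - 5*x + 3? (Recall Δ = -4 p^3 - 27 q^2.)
Δ = 257

For a depressed cubic x^3 + p x + q the discriminant is Δ = -4 p^3 - 27 q^2 = -4*(-5)^3 - 27*(3)^2 = 500 - 243 = 257.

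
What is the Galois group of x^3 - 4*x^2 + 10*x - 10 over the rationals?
Gal(K/Q) = S_3 (symmetric group of order 6)

Compute the discriminant of x^3 + (-4)*x^2 + (10)*x + (-10): Δ = -460. Since Δ is not a rational square, the Galois group is not contained in A_3; it must be the full S_3 (irreducibility of the cubic rules out anything smaller).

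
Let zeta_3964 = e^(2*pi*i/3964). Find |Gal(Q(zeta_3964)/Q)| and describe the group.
|Gal(Q(zeta_3964)/Q)| = phi(3964) = 1980; group ≅ (Z/3964Z)^* ≅ Z/2Z × Z/990Z

The n-th cyclotomic polynomial Φ_3964(x) is the minimal polynomial of zeta_3964 over Q and has degree phi(3964) = 1980. So Q(zeta_3964) is a degree-1980 Galois extension with Galois group (Z/3964Z)^*. By CRT, (Z/3964Z)^* ≅ (Z/4Z)^* × (Z/991Z)^*. Each prime-power unit group is (Z/4Z)^* ≅ Z/2Z; (Z/991Z)^* ≅ Z/990Z. Hence Gal(Q(zeta_3964)/Q) ≅ Z/2Z × Z/990Z.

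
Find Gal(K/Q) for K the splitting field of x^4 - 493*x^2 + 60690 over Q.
Gal(K/Q) = V_4 (Klein four-group, Z/2Z × Z/2Z)

f factors as (x^2 - 238)(x^2 - 255), so the splitting field is K = Q(sqrt(238), sqrt(255)). The elements 238, 255, 60690 are all non-squares in Q, so sqrt(238) and sqrt(255) generate independent quadratic extensions. Thus [K:Q] = 4 and Gal(K/Q) is generated by the two order-2 automorphisms sqrt(238) ↦ -sqrt(238) and sqrt(255) ↦ -sqrt(255), giving V_4.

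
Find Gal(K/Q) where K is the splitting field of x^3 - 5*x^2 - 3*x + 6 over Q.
Gal(K/Q) = S_3 (symmetric group of order 6)

Compute the discriminant of x^3 + (-5)*x^2 + (-3)*x + (6): Δ = 3981. Since Δ is not a rational square, the Galois group is not contained in A_3; it must be the full S_3 (irreducibility of the cubic rules out anything smaller).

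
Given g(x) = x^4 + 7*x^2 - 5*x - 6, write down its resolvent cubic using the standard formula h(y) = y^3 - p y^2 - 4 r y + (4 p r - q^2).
h(y) = y^3 - 7*y^2 + 24*y - 193

Identify coefficients: p = 7, q = -5, r = -6.
Plug into h(y) = y^3 - p y^2 - 4 r y + (4 p r - q^2):
  h(y) = y^3 - (7) y^2 - 4*(-6) y + (4*(7)*(-6) - (-5)^2)
       = y^3 + (-7) y^2 + (24) y + (-193).
Simplifying: h(y) = y^3 - 7*y^2 + 24*y - 193.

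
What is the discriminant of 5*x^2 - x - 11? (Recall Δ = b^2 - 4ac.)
Δ = 221

For a quadratic a x^2 + b x + c the discriminant is Δ = b^2 - 4ac = (-1)^2 - 4*(5)*(-11) = 1 - (-220) = 221.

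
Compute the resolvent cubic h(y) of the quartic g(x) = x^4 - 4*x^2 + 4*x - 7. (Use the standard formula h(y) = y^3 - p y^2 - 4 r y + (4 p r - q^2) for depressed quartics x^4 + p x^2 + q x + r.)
h(y) = y^3 + 4*y^2 + 28*y + 96

Identify coefficients: p = -4, q = 4, r = -7.
Plug into h(y) = y^3 - p y^2 - 4 r y + (4 p r - q^2):
  h(y) = y^3 - (-4) y^2 - 4*(-7) y + (4*(-4)*(-7) - (4)^2)
       = y^3 + (4) y^2 + (28) y + (96).
Simplifying: h(y) = y^3 + 4*y^2 + 28*y + 96.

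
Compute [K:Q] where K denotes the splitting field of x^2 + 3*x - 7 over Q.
[K:Q] = 2

The discriminant of x^2 + (3)*x + (-7) is b^2 - 4c = 9 - (-28) = 37. Since 37 is not a perfect square in Q, the polynomial is irreducible over Q. Its two roots generate a degree-2 extension, so [K:Q] = 2.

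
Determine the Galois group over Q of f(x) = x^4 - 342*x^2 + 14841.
Gal(K/Q) = V_4 (Klein four-group, Z/2Z × Z/2Z)

f factors as (x^2 - 51)(x^2 - 291), so the splitting field is K = Q(sqrt(51), sqrt(291)). The elements 51, 291, 14841 are all non-squares in Q, so sqrt(51) and sqrt(291) generate independent quadratic extensions. Thus [K:Q] = 4 and Gal(K/Q) is generated by the two order-2 automorphisms sqrt(51) ↦ -sqrt(51) and sqrt(291) ↦ -sqrt(291), giving V_4.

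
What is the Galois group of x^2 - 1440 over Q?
Gal(K/Q) = Z/2Z (cyclic of order 2)

x^2 - 1440 is irreducible over Q since 1440 is not a rational square. The splitting field Q(sqrt(1440)) has degree 2 over Q, and its unique nontrivial automorphism is sqrt(1440) ↦ -sqrt(1440). Hence Gal(Q(sqrt(1440))/Q) = Z/2Z.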